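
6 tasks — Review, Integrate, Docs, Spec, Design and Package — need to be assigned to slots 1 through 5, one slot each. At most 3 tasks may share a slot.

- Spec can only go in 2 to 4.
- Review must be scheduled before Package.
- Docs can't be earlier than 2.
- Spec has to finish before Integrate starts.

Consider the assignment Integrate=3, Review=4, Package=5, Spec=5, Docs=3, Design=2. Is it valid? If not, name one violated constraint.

Invalid. Spec can only go in 2 to 4.

Docs can't be earlier than 2 — holds.
Spec can only go in 2 to 4 — violated.
Review must be scheduled before Package — holds.
At most 3 tasks may share a slot — holds.
Spec has to finish before Integrate starts — violated.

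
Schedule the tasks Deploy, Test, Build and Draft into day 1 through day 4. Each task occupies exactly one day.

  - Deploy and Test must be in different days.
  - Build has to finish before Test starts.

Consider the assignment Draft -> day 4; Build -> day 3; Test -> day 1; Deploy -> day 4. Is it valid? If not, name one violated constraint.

Build has to finish before Test starts — violated.
Deploy and Test must be in different days — holds.

No. Build has to finish before Test starts is not satisfied.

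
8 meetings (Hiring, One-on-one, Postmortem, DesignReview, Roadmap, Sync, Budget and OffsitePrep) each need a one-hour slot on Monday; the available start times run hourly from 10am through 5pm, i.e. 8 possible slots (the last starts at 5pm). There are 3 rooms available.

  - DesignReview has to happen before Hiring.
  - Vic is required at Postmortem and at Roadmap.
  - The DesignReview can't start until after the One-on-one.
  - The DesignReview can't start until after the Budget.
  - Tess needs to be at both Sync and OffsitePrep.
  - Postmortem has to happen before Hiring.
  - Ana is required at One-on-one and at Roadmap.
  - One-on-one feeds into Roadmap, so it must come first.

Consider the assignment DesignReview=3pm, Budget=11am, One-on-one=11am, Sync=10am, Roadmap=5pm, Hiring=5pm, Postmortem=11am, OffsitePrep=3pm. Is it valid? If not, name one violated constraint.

Vic is required at Postmortem and at Roadmap — holds.
DesignReview has to happen before Hiring — holds.
There are 3 rooms available — holds.
The DesignReview can't start until after the One-on-one — holds.
The DesignReview can't start until after the Budget — holds.
Postmortem has to happen before Hiring — holds.
Tess needs to be at both Sync and OffsitePrep — holds.
Ana is required at One-on-one and at Roadmap — holds.
One-on-one feeds into Roadmap, so it must come first — holds.

Yes, all constraints hold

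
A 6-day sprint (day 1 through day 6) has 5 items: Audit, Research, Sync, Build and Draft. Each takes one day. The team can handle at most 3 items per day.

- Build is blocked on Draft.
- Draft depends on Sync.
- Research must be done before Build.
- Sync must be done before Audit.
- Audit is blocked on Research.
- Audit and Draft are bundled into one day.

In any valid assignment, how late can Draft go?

Precedence pushes Draft to at least day 2; downstream work caps Draft at day 5.
Draft at day 5 is achievable: Sync -> day 1; Draft -> day 5; Research -> day 1; Audit -> day 5; Build -> day 6.

day 5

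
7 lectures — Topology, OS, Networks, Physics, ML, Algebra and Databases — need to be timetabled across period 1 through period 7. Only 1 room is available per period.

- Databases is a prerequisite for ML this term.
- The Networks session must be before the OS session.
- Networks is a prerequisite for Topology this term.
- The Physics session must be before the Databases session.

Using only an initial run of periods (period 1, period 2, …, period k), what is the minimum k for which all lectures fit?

7 periods

The precedence chain requires at least 3 distinct periods.
With at most 1 per period and 7 lectures, at least 7 periods are needed.
7 works (last occupied period: period 7): for example OS in period 5, Topology in period 4, ML in period 6, Databases in period 3, Networks in period 1, Physics in period 2, Algebra in period 7.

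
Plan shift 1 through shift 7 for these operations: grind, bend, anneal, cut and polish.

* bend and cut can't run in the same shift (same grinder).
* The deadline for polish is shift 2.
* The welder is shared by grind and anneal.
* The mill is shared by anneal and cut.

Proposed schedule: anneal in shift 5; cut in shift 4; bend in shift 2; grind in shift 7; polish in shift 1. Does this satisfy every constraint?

Yes

The welder is shared by grind and anneal — holds.
The deadline for polish is shift 2 — holds.
bend and cut can't run in the same shift (same grinder) — holds.
The mill is shared by anneal and cut — holds.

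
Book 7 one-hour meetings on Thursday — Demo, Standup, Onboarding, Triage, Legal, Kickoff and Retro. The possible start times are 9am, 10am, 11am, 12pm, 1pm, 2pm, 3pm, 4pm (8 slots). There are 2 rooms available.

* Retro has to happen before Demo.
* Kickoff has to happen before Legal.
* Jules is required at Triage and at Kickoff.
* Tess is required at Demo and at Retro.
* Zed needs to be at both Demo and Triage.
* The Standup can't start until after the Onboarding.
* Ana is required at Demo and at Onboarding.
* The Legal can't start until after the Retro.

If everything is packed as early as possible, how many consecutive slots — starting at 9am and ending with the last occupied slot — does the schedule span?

The precedence chain requires at least 2 distinct slots.
With at most 2 per slot and 7 meetings, at least 4 slots are needed.
4 works (last occupied slot: 12pm): for example Kickoff -> 9am, Triage -> 11am, Standup -> 12pm, Onboarding -> 11am, Demo -> 10am, Legal -> 10am, Retro -> 9am.

4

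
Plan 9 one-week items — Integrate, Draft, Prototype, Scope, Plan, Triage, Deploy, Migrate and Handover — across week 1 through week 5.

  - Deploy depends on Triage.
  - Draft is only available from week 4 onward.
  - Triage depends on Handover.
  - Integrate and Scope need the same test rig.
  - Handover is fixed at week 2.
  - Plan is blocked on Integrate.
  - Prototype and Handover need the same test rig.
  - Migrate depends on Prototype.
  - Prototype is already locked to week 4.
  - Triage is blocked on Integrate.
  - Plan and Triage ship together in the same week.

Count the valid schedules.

Splitting on Integrate: it can be week 1 (24), week 2 (24), week 3 (8). Listing each branch's schedules as (Draft, Prototype, Scope, Plan, Triage, Deploy, Migrate, Handover) by week number:
Integrate=week 1: (4,4,2,3,3,4,5,2) (4,4,2,3,3,5,5,2) (4,4,2,4,4,5,5,2) (4,4,3,3,3,4,5,2) (4,4,3,3,3,5,5,2) (4,4,3,4,4,5,5,2) (4,4,4,3,3,4,5,2) (4,4,4,3,3,5,5,2) (4,4,4,4,4,5,5,2) (4,4,5,3,3,4,5,2) (4,4,5,3,3,5,5,2) (4,4,5,4,4,5,5,2) (5,4,2,3,3,4,5,2) (5,4,2,3,3,5,5,2) (5,4,2,4,4,5,5,2) (5,4,3,3,3,4,5,2) (5,4,3,3,3,5,5,2) (5,4,3,4,4,5,5,2) (5,4,4,3,3,4,5,2) (5,4,4,3,3,5,5,2) (5,4,4,4,4,5,5,2) (5,4,5,3,3,4,5,2) (5,4,5,3,3,5,5,2) (5,4,5,4,4,5,5,2) — 24.
Integrate=week 2: (4,4,1,3,3,4,5,2) (4,4,1,3,3,5,5,2) (4,4,1,4,4,5,5,2) (4,4,3,3,3,4,5,2) (4,4,3,3,3,5,5,2) (4,4,3,4,4,5,5,2) (4,4,4,3,3,4,5,2) (4,4,4,3,3,5,5,2) (4,4,4,4,4,5,5,2) (4,4,5,3,3,4,5,2) (4,4,5,3,3,5,5,2) (4,4,5,4,4,5,5,2) (5,4,1,3,3,4,5,2) (5,4,1,3,3,5,5,2) (5,4,1,4,4,5,5,2) (5,4,3,3,3,4,5,2) (5,4,3,3,3,5,5,2) (5,4,3,4,4,5,5,2) (5,4,4,3,3,4,5,2) (5,4,4,3,3,5,5,2) (5,4,4,4,4,5,5,2) (5,4,5,3,3,4,5,2) (5,4,5,3,3,5,5,2) (5,4,5,4,4,5,5,2) — 24.
Integrate=week 3: (4,4,1,4,4,5,5,2) (4,4,2,4,4,5,5,2) (4,4,4,4,4,5,5,2) (4,4,5,4,4,5,5,2) (5,4,1,4,4,5,5,2) (5,4,2,4,4,5,5,2) (5,4,4,4,4,5,5,2) (5,4,5,4,4,5,5,2) — 8.
Summing: 24 + 24 + 8 = 56.

56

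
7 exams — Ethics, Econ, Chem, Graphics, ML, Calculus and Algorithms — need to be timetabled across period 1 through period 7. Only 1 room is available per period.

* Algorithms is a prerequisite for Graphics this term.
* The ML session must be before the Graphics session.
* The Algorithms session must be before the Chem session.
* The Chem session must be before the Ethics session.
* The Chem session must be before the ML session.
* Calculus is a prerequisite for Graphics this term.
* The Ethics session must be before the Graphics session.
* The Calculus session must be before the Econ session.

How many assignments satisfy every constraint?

Splitting on Ethics: it can be period 3 (5), period 4 (11), period 5 (14), period 6 (10). Listing each branch's schedules as (Econ, Chem, Graphics, ML, Calculus, Algorithms) by period number:
Ethics=period 3: (5,2,7,6,4,1) (6,2,7,4,5,1) (6,2,7,5,4,1) (7,2,6,4,5,1) (7,2,6,5,4,1) — 5.
Ethics=period 4: (5,2,7,6,3,1) (5,3,7,6,1,2) (5,3,7,6,2,1) (6,2,7,3,5,1) (6,2,7,5,3,1) (6,3,7,5,1,2) (6,3,7,5,2,1) (7,2,6,3,5,1) (7,2,6,5,3,1) (7,3,6,5,1,2) (7,3,6,5,2,1) — 11.
Ethics=period 5: (2,4,7,6,1,3) (3,4,7,6,1,2) (3,4,7,6,2,1) (4,2,7,6,3,1) (4,3,7,6,1,2) (4,3,7,6,2,1) (6,2,7,3,4,1) (6,2,7,4,3,1) (6,3,7,4,1,2) (6,3,7,4,2,1) (7,2,6,3,4,1) (7,2,6,4,3,1) (7,3,6,4,1,2) (7,3,6,4,2,1) — 14.
Ethics=period 6: (2,4,7,5,1,3) (3,4,7,5,1,2) (3,4,7,5,2,1) (4,2,7,5,3,1) (4,3,7,5,1,2) (4,3,7,5,2,1) (5,2,7,3,4,1) (5,2,7,4,3,1) (5,3,7,4,1,2) (5,3,7,4,2,1) — 10.
Summing: 5 + 11 + 14 + 10 = 40.

40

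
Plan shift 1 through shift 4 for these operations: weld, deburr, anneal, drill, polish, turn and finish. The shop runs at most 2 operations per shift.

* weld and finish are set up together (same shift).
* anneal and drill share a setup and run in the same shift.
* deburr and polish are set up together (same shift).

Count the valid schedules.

Splitting on weld: it can be shift 1 (6), shift 2 (6), shift 3 (6), shift 4 (6). Listing each branch's schedules as (deburr, anneal, drill, polish, turn, finish) by shift number:
weld=shift 1: (2,3,3,2,4,1) (2,4,4,2,3,1) (3,2,2,3,4,1) (3,4,4,3,2,1) (4,2,2,4,3,1) (4,3,3,4,2,1) — 6.
weld=shift 2: (1,3,3,1,4,2) (1,4,4,1,3,2) (3,1,1,3,4,2) (3,4,4,3,1,2) (4,1,1,4,3,2) (4,3,3,4,1,2) — 6.
weld=shift 3: (1,2,2,1,4,3) (1,4,4,1,2,3) (2,1,1,2,4,3) (2,4,4,2,1,3) (4,1,1,4,2,3) (4,2,2,4,1,3) — 6.
weld=shift 4: (1,2,2,1,3,4) (1,3,3,1,2,4) (2,1,1,2,3,4) (2,3,3,2,1,4) (3,1,1,3,2,4) (3,2,2,3,1,4) — 6.
Summing: 6 + 6 + 6 + 6 = 24.

24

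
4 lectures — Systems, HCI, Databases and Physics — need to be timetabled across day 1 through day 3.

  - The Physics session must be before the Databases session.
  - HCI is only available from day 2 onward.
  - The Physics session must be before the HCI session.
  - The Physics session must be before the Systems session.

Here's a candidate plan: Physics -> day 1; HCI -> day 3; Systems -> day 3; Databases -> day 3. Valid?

The Physics session must be before the Databases session — holds.
HCI is only available from day 2 onward — holds.
The Physics session must be before the HCI session — holds.
The Physics session must be before the Systems session — holds.

Valid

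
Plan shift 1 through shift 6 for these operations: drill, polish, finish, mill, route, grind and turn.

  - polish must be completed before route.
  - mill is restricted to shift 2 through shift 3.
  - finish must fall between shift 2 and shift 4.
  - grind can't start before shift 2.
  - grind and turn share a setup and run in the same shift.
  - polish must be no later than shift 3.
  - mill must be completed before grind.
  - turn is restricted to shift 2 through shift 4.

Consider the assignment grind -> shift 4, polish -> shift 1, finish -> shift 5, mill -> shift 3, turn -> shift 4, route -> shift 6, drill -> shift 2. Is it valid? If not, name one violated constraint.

grind can't start before shift 2 — holds.
polish must be no later than shift 3 — holds.
grind and turn share a setup and run in the same shift — holds.
mill is restricted to shift 2 through shift 3 — holds.
mill must be completed before grind — holds.
finish must fall between shift 2 and shift 4 — violated.
polish must be completed before route — holds.
turn is restricted to shift 2 through shift 4 — holds.

No — it violates: finish must fall between shift 2 and shift 4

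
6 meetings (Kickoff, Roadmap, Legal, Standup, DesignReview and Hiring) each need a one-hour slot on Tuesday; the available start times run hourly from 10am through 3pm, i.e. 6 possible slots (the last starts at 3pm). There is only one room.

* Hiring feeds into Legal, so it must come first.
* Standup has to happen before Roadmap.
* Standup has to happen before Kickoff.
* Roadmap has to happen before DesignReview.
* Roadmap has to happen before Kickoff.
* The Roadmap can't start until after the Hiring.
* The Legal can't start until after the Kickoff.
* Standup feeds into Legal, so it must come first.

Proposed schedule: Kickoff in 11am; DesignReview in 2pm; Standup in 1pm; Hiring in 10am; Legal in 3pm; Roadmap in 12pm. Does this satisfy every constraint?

Roadmap has to happen before DesignReview — holds.
Standup feeds into Legal, so it must come first — holds.
Standup has to happen before Kickoff — violated.
The Roadmap can't start until after the Hiring — holds.
Hiring feeds into Legal, so it must come first — holds.
Standup has to happen before Roadmap — violated.
Roadmap has to happen before Kickoff — violated.
There is only one room — holds.
The Legal can't start until after the Kickoff — holds.

No — it violates: Standup has to happen before Kickoff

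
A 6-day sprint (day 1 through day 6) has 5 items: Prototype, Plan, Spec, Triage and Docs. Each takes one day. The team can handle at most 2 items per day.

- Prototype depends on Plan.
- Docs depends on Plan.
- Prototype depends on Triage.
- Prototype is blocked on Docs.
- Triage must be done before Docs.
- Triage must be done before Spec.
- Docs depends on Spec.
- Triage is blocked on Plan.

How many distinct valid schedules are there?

Splitting on Prototype: it can be day 5 (1), day 6 (5). Listing each branch's schedules as (Plan, Spec, Triage, Docs) by day number:
Prototype=day 5: (1,3,2,4) — 1.
Prototype=day 6: (1,3,2,4) (1,3,2,5) (1,4,2,5) (1,4,3,5) (2,4,3,5) — 5.
Summing: 1 + 5 = 6.

6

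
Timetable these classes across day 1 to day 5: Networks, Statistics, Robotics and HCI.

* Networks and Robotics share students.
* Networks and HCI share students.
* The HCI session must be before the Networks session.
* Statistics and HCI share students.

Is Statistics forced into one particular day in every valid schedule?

Statistics can be day 1 (e.g. Networks in day 3; Robotics in day 1; Statistics in day 1; HCI in day 2) or day 2 (e.g. HCI -> day 1; Networks -> day 2; Robotics -> day 1; Statistics -> day 2).

No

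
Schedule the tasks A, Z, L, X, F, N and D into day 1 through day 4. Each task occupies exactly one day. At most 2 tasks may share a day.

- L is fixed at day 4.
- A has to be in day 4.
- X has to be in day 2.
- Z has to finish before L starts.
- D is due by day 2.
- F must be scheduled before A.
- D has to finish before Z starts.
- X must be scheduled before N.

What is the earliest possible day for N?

day 3

Precedence pushes N to at least day 3.
N at day 3 is achievable: X -> day 2; Z -> day 2; N -> day 3; D -> day 1; F -> day 1; A -> day 4; L -> day 4.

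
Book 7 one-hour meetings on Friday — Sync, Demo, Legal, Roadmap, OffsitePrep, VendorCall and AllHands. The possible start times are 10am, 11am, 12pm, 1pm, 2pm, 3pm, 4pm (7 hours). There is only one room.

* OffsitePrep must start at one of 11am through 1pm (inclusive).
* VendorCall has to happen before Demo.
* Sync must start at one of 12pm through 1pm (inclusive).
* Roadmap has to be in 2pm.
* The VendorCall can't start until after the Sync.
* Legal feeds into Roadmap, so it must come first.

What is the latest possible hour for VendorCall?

3pm

Precedence pushes VendorCall to at least 1pm; downstream work caps VendorCall at 3pm.
VendorCall at 3pm is achievable: Legal in 10am, Demo in 4pm, VendorCall in 3pm, AllHands in 1pm, Roadmap in 2pm, Sync in 12pm, OffsitePrep in 11am.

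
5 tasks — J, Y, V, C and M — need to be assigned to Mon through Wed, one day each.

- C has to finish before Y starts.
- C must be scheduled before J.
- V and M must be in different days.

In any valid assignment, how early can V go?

Mon

V at Mon is achievable: J=Tue; V=Mon; C=Mon; M=Tue; Y=Tue.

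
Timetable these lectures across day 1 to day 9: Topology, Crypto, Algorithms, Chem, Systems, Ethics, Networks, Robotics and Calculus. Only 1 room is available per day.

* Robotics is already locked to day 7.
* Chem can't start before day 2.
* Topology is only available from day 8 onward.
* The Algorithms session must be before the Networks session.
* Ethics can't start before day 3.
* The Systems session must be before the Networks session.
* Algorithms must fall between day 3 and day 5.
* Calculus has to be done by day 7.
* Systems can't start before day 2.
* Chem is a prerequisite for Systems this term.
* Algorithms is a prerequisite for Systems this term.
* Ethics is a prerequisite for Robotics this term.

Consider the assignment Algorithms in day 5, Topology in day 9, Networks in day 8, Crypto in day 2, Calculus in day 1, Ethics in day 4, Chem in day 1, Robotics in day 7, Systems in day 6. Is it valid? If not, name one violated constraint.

No — it violates: Chem can't start before day 2

Algorithms must fall between day 3 and day 5 — holds.
The Systems session must be before the Networks session — holds.
Algorithms is a prerequisite for Systems this term — holds.
Ethics is a prerequisite for Robotics this term — holds.
Calculus has to be done by day 7 — holds.
Ethics can't start before day 3 — holds.
Chem can't start before day 2 — violated.
The Algorithms session must be before the Networks session — holds.
Systems can't start before day 2 — holds.
Only 1 room is available per day — violated.
Chem is a prerequisite for Systems this term — holds.
Robotics is already locked to day 7 — holds.
Topology is only available from day 8 onward — holds.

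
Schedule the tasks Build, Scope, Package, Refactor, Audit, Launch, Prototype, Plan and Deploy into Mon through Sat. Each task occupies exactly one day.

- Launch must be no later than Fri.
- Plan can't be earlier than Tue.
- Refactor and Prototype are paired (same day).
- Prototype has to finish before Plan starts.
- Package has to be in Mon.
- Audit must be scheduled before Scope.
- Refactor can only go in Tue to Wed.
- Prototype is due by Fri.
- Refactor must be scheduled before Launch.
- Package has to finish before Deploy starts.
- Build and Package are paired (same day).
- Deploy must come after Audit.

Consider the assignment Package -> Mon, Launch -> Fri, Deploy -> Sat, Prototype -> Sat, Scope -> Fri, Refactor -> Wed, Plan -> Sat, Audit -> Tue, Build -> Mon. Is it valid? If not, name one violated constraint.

No — it violates: Prototype is due by Fri

Build and Package are paired (same day) — holds.
Deploy must come after Audit — holds.
Launch must be no later than Fri — holds.
Refactor and Prototype are paired (same day) — violated.
Refactor can only go in Tue to Wed — holds.
Prototype is due by Fri — violated.
Package has to finish before Deploy starts — holds.
Plan can't be earlier than Tue — holds.
Refactor must be scheduled before Launch — holds.
Audit must be scheduled before Scope — holds.
Prototype has to finish before Plan starts — violated.
Package has to be in Mon — holds.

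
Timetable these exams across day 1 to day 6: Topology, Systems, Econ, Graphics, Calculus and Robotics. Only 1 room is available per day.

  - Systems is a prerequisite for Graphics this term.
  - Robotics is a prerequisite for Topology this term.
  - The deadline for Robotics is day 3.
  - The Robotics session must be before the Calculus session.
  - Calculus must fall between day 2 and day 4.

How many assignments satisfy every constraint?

60

Splitting on Topology: it can be day 2 (6), day 3 (9), day 4 (9), day 5 (18), day 6 (18). Listing each branch's schedules as (Systems, Econ, Graphics, Calculus, Robotics) by day number:
Topology=day 2: (3,5,6,4,1) (3,6,5,4,1) (4,5,6,3,1) (4,6,5,3,1) (5,3,6,4,1) (5,4,6,3,1) — 6.
Topology=day 3: (1,5,6,4,2) (1,6,5,4,2) (2,5,6,4,1) (2,6,5,4,1) (4,5,6,2,1) (4,6,5,2,1) (5,1,6,4,2) (5,2,6,4,1) (5,4,6,2,1) — 9.
Topology=day 4: (1,5,6,3,2) (1,6,5,3,2) (2,5,6,3,1) (2,6,5,3,1) (3,5,6,2,1) (3,6,5,2,1) (5,1,6,3,2) (5,2,6,3,1) (5,3,6,2,1) — 9.
Topology=day 5: (1,2,6,4,3) (1,3,6,4,2) (1,4,6,3,2) (1,6,2,4,3) (1,6,3,4,2) (1,6,4,3,2) (2,1,6,4,3) (2,3,6,4,1) (2,4,6,3,1) (2,6,3,4,1) (2,6,4,3,1) (3,1,6,4,2) (3,2,6,4,1) (3,4,6,2,1) (3,6,4,2,1) (4,1,6,3,2) (4,2,6,3,1) (4,3,6,2,1) — 18.
Topology=day 6: (1,2,5,4,3) (1,3,5,4,2) (1,4,5,3,2) (1,5,2,4,3) (1,5,3,4,2) (1,5,4,3,2) (2,1,5,4,3) (2,3,5,4,1) (2,4,5,3,1) (2,5,3,4,1) (2,5,4,3,1) (3,1,5,4,2) (3,2,5,4,1) (3,4,5,2,1) (3,5,4,2,1) (4,1,5,3,2) (4,2,5,3,1) (4,3,5,2,1) — 18.
Summing: 6 + 9 + 9 + 18 + 18 = 60.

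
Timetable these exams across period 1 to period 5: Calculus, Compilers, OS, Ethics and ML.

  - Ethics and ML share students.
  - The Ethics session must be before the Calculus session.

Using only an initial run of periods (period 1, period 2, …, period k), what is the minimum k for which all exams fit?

2 periods

The precedence chain requires at least 2 distinct periods.
2 works (last occupied period: period 2): for example Ethics -> period 1; OS -> period 1; Compilers -> period 1; ML -> period 2; Calculus -> period 2.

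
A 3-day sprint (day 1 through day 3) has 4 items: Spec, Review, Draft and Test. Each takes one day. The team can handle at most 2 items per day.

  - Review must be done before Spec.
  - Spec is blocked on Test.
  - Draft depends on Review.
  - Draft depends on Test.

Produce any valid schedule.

Review -> day 1; Spec -> day 2; Draft -> day 2; Test -> day 1

Checking: Review(day 1) before Draft(day 2); Test(day 1) before Draft(day 2); Review(day 1) before Spec(day 2); Test(day 1) before Spec(day 2); max 2 per day (cap 2).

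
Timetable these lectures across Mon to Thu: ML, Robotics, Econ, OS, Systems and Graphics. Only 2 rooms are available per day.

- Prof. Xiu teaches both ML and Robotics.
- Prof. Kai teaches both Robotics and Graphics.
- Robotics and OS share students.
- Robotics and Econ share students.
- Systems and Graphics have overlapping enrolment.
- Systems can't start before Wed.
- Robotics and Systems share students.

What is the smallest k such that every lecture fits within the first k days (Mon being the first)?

With at most 2 per day and 6 lectures, at least 3 days are needed.
Systems can't be placed before Wed — that is day 3 counting from Mon — so the schedule must run through at least 3 days.
Could 3 days be enough, i.e. nothing placed later than Wed? First, Systems's window within 3 days is {Wed}; Graphics can't share with Systems (Wed) → {Mon, Tue}; Robotics can't share with Systems (Wed) → {Mon, Tue}. Robotics could then only be at {Mon, Tue}; try each:
- suppose Robotics is at Mon; ML can't share with Robotics (Mon) → {Tue, Wed}; Econ can't share with Robotics (Mon) → {Tue, Wed}; OS can't share with Robotics (Mon) → {Tue, Wed}; Graphics can't share with Robotics (Mon) → {Tue}; ML, Econ, OS, Systems and Graphics are all confined to {Tue, Wed} — 5 lectures for 2 days at most 2 apiece is too many.
- suppose Robotics is at Tue; ML can't share with Robotics (Tue) → {Mon, Wed}; Econ can't share with Robotics (Tue) → {Mon, Wed}; OS can't share with Robotics (Tue) → {Mon, Wed}; Graphics can't share with Robotics (Tue) → {Mon}; ML, Econ, OS, Systems and Graphics are all confined to {Mon, Wed} — 5 lectures for 2 days at most 2 apiece is too many.
Every option fails, so 3 days is not enough.
4 works (last occupied day: Thu): for example Graphics=Thu, ML=Mon, Systems=Wed, OS=Wed, Econ=Mon, Robotics=Tue.

4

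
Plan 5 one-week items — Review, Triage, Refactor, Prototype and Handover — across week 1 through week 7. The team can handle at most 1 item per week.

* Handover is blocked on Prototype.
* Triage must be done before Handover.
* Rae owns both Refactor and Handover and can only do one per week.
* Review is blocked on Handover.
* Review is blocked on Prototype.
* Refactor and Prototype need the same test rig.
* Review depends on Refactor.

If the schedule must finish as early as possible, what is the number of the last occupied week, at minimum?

week 5

The precedence chain requires at least 3 distinct weeks.
With at most 1 per week and 5 work items, at least 5 weeks are needed.
5 works (last occupied week: week 5): for example Refactor -> week 4; Prototype -> week 1; Review -> week 5; Triage -> week 2; Handover -> week 3.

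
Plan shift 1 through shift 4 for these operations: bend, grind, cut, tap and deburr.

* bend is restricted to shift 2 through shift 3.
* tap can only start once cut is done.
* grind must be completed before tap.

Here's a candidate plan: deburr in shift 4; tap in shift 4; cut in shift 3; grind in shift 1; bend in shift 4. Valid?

grind must be completed before tap — holds.
tap can only start once cut is done — holds.
bend is restricted to shift 2 through shift 3 — violated.

Invalid. bend is restricted to shift 2 through shift 3.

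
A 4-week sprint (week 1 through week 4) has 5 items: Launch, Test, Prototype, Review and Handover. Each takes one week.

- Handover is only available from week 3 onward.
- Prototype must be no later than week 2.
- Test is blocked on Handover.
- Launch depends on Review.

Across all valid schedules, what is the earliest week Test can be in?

Precedence pushes Test to at least week 4.
Test at week 4 is achievable: Test=week 4, Review=week 1, Handover=week 3, Launch=week 2, Prototype=week 1.

week 4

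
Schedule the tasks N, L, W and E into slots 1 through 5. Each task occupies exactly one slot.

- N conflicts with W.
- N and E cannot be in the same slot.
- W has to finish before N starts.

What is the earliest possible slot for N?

2

Precedence pushes N to at least 2.
N at 2 is achievable: W=1, E=1, L=1, N=2.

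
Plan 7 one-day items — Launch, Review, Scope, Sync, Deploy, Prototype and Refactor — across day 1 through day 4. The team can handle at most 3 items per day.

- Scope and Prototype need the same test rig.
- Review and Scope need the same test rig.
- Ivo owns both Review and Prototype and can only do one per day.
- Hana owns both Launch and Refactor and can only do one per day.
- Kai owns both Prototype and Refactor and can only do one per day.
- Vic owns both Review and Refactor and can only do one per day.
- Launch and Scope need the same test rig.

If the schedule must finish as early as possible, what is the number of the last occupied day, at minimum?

With at most 3 per day and 7 work items, at least 3 days are needed.
3 works (last occupied day: day 3): for example Launch -> day 1, Sync -> day 1, Deploy -> day 2, Refactor -> day 2, Prototype -> day 3, Scope -> day 2, Review -> day 1.

day 3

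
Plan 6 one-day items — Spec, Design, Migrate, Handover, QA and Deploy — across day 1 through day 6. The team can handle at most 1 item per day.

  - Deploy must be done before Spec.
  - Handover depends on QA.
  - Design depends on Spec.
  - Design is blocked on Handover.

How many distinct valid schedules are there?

36

Splitting on Spec: it can be day 2 (4), day 3 (8), day 4 (12), day 5 (12). Listing each branch's schedules as (Design, Migrate, Handover, QA, Deploy) by day number:
Spec=day 2: (5,6,4,3,1) (6,3,5,4,1) (6,4,5,3,1) (6,5,4,3,1) — 4.
Spec=day 3: (5,6,4,1,2) (5,6,4,2,1) (6,1,5,4,2) (6,2,5,4,1) (6,4,5,1,2) (6,4,5,2,1) (6,5,4,1,2) (6,5,4,2,1) — 8.
Spec=day 4: (5,6,2,1,3) (5,6,3,1,2) (5,6,3,2,1) (6,1,5,2,3) (6,1,5,3,2) (6,2,5,1,3) (6,2,5,3,1) (6,3,5,1,2) (6,3,5,2,1) (6,5,2,1,3) (6,5,3,1,2) (6,5,3,2,1) — 12.
Spec=day 5: (6,1,3,2,4) (6,1,4,2,3) (6,1,4,3,2) (6,2,3,1,4) (6,2,4,1,3) (6,2,4,3,1) (6,3,2,1,4) (6,3,4,1,2) (6,3,4,2,1) (6,4,2,1,3) (6,4,3,1,2) (6,4,3,2,1) — 12.
Summing: 4 + 8 + 12 + 12 = 36.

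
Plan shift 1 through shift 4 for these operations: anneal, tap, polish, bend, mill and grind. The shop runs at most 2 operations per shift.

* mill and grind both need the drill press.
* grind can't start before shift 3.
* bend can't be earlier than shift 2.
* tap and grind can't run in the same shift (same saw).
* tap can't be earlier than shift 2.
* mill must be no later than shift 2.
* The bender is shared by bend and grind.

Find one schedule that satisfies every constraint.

bend=shift 2, mill=shift 1, polish=shift 3, tap=shift 2, anneal=shift 1, grind=shift 3

Checking: mill(shift 1) != grind(shift 3); bend(shift 2) != grind(shift 3); tap(shift 2) != grind(shift 3); tap=shift 2 in [shift 2,shift 4]; bend=shift 2 in [shift 2,shift 4]; mill=shift 1 in [shift 1,shift 2]; grind=shift 3 in [shift 3,shift 4]; max 2 per shift (cap 2).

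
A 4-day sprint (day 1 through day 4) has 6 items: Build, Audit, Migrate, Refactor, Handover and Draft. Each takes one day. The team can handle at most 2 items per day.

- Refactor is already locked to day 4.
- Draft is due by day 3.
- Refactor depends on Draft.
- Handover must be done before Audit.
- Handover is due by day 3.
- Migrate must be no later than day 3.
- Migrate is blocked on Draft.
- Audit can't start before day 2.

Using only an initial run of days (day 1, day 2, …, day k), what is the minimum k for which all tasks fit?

The precedence chain requires at least 2 distinct days.
With at most 2 per day and 6 tasks, at least 3 days are needed.
Refactor can't be placed before day 4, so the schedule must run through at least day 4.
4 works (last occupied day: day 4): for example Build in day 3; Draft in day 1; Migrate in day 2; Audit in day 2; Refactor in day 4; Handover in day 1.

4 days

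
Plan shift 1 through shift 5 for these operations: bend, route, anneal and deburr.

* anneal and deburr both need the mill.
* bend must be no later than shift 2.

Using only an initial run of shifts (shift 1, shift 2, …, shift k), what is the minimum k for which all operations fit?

Could 1 shift be enough, i.e. nothing placed later than shift 1? No: deburr can't share with anneal (shift 1) → nothing is left.
So 1 shift is not enough.
2 works (last occupied shift: shift 2): for example deburr=shift 2, anneal=shift 1, route=shift 1, bend=shift 1.

2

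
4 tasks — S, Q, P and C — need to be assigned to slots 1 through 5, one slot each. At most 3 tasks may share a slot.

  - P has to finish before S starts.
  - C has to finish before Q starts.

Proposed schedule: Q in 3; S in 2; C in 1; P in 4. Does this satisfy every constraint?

No — it violates: P has to finish before S starts

At most 3 tasks may share a slot — holds.
C has to finish before Q starts — holds.
P has to finish before S starts — violated.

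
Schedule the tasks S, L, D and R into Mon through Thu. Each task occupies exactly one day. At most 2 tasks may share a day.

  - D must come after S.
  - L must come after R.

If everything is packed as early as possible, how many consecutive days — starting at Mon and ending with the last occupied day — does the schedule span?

The precedence chain requires at least 2 distinct days.
With at most 2 per day and 4 tasks, at least 2 days are needed.
2 works (last occupied day: Tue): for example R in Mon; L in Tue; D in Tue; S in Mon.

2 days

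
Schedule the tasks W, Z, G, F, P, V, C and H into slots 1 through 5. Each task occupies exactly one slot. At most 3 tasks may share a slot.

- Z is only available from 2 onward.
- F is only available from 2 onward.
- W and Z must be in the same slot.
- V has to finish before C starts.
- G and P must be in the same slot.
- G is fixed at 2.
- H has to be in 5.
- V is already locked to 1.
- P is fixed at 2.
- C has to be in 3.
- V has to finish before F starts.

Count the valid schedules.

Splitting on W: it can be 3 (3), 4 (4), 5 (3). Listing each branch's schedules as (Z, G, F, P, V, C, H):
W=3: (3,2,2,2,1,3,5) (3,2,4,2,1,3,5) (3,2,5,2,1,3,5) — 3.
W=4: (4,2,2,2,1,3,5) (4,2,3,2,1,3,5) (4,2,4,2,1,3,5) (4,2,5,2,1,3,5) — 4.
W=5: (5,2,2,2,1,3,5) (5,2,3,2,1,3,5) (5,2,4,2,1,3,5) — 3.
Summing: 3 + 4 + 3 = 10.

10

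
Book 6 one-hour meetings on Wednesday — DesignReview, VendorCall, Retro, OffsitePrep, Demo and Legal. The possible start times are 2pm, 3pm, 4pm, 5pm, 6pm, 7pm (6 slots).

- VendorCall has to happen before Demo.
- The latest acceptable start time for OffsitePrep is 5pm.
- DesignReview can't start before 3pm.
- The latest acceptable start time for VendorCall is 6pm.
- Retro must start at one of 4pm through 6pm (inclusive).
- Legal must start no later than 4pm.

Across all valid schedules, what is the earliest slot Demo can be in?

Precedence pushes Demo to at least 3pm.
Demo at 3pm is achievable: OffsitePrep -> 2pm; Demo -> 3pm; DesignReview -> 3pm; Retro -> 4pm; VendorCall -> 2pm; Legal -> 2pm.

3pm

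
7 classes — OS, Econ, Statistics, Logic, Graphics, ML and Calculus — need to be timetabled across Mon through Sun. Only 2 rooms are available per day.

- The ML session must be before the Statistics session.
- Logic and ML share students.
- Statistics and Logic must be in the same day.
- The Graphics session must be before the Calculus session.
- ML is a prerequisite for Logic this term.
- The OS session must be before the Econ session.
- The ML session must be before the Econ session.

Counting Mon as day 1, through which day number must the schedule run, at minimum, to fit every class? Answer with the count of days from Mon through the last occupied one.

4 days

The precedence chain requires at least 2 distinct days.
With at most 2 per day and 7 classes, at least 4 days are needed.
4 works (last occupied day: Thu): for example Econ=Tue; Graphics=Tue; ML=Mon; Calculus=Thu; OS=Mon; Logic=Wed; Statistics=Wed.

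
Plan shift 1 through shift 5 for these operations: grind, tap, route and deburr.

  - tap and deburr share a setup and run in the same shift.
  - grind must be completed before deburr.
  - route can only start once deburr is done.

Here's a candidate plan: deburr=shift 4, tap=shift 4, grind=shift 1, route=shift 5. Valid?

route can only start once deburr is done — holds.
grind must be completed before deburr — holds.
tap and deburr share a setup and run in the same shift — holds.

Yes, all constraints hold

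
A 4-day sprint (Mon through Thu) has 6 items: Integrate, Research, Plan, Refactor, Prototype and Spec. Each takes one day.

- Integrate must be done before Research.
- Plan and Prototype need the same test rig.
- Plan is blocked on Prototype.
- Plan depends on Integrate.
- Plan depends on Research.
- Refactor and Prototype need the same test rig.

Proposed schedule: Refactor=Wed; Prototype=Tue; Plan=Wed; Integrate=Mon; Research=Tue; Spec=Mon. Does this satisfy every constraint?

Plan depends on Research — holds.
Plan depends on Integrate — holds.
Plan and Prototype need the same test rig — holds.
Plan is blocked on Prototype — holds.
Refactor and Prototype need the same test rig — holds.
Integrate must be done before Research — holds.

Yes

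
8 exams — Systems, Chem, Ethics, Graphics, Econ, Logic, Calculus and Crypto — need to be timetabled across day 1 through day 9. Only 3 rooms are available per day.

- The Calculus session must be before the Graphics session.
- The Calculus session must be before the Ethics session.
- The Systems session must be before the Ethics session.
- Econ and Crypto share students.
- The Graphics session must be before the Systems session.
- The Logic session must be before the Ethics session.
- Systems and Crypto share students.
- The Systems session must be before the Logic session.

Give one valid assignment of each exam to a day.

Graphics in day 2; Crypto in day 2; Logic in day 4; Ethics in day 5; Chem in day 1; Econ in day 1; Systems in day 3; Calculus in day 1

Checking: Calculus(day 1) before Graphics(day 2); Calculus(day 1) before Ethics(day 5); Systems(day 3) before Ethics(day 5); Logic(day 4) before Ethics(day 5); Graphics(day 2) before Systems(day 3); Systems(day 3) before Logic(day 4); Systems(day 3) != Crypto(day 2); Econ(day 1) != Crypto(day 2); max 3 per day (cap 3).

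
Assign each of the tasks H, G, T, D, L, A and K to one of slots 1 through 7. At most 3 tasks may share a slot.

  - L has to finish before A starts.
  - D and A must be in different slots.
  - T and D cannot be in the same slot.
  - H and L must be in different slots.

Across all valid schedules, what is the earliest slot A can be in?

Precedence pushes A to at least 2.
A at 2 is achievable: H=2, D=3, A=2, L=1, T=1, G=1, K=2.

2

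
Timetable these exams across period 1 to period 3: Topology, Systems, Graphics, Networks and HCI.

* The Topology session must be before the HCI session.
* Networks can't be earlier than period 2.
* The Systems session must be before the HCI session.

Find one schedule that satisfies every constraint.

Graphics=period 1; HCI=period 2; Networks=period 2; Systems=period 1; Topology=period 1

Checking: Topology(period 1) before HCI(period 2); Systems(period 1) before HCI(period 2); Networks=period 2 in [period 2,period 3].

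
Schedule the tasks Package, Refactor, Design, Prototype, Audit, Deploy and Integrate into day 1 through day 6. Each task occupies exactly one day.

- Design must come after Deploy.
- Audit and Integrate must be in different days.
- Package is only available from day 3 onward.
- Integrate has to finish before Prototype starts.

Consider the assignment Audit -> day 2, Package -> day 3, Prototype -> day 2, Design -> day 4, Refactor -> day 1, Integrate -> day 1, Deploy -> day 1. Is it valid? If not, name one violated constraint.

Audit and Integrate must be in different days — holds.
Package is only available from day 3 onward — holds.
Design must come after Deploy — holds.
Integrate has to finish before Prototype starts — holds.

Yes, all constraints hold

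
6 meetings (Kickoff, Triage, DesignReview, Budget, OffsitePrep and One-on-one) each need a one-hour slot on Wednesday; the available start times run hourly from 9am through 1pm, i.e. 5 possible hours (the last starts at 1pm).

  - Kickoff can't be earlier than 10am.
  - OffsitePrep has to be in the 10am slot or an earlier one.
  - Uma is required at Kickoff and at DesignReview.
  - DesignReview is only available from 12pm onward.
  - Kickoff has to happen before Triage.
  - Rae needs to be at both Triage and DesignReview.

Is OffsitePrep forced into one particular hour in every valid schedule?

No

OffsitePrep can be 9am (e.g. OffsitePrep in 9am, Budget in 9am, Kickoff in 10am, DesignReview in 12pm, Triage in 11am, One-on-one in 9am) or 10am (e.g. Budget=9am; Triage=11am; OffsitePrep=10am; Kickoff=10am; DesignReview=12pm; One-on-one=9am).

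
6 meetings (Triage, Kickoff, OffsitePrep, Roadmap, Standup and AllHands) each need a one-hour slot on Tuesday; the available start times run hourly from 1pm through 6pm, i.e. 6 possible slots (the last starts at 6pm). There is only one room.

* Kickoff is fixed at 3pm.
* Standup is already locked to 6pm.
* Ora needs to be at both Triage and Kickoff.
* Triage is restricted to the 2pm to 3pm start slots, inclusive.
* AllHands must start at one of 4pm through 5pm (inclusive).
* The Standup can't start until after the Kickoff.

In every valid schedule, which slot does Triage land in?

Triage's window is 2pm–3pm.
Kickoff is fixed at 3pm, and Triage can't share a slot with Kickoff.
So Triage must be 2pm.

2pm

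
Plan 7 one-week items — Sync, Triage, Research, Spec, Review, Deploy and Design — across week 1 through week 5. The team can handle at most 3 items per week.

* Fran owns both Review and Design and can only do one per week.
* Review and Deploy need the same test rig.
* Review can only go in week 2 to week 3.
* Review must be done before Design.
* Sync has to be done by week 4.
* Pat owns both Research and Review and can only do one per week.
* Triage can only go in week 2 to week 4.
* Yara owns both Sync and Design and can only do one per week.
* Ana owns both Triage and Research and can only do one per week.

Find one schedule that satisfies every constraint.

Design in week 3; Spec in week 1; Research in week 1; Review in week 2; Deploy in week 3; Triage in week 2; Sync in week 1

Checking: Review(week 2) before Design(week 3); Review(week 2) != Design(week 3); Research(week 1) != Review(week 2); Triage(week 2) != Research(week 1); Sync(week 1) != Design(week 3); Review(week 2) != Deploy(week 3); Review=week 2 in [week 2,week 3]; Sync=week 1 in [week 1,week 4]; Triage=week 2 in [week 2,week 4]; max 3 per week (cap 3).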